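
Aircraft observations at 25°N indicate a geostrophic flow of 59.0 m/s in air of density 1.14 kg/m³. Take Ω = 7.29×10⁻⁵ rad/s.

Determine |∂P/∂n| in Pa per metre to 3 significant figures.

4.14×10⁻³ Pa/m

Coriolis parameter at 25°N:
f = 2Ω sin φ = 2 × 7.29×10⁻⁵ × sin 25° = 6.16×10⁻⁵ s⁻¹
Geostrophic balance rearranged: |∂P/∂n| = f ρ V_g
|∂P/∂n| = 6.16×10⁻⁵ × 1.14 × 59.0 = 4.14×10⁻³ Pa/m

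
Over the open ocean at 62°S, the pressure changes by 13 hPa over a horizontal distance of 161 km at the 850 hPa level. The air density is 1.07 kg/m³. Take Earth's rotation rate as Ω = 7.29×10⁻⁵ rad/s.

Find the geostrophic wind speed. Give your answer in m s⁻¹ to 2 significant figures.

59 m s⁻¹

Coriolis parameter at 62°S:
f = 2Ω sin φ = 2 × 7.29×10⁻⁵ × sin 62° = 1.29×10⁻⁴ s⁻¹
Pressure gradient: |∂P/∂n| = 1300 Pa / 161000 m = 8.07×10⁻³ Pa/m
Geostrophic balance (pressure-gradient force = Coriolis force):
V_g = (1/(fρ)) |∂P/∂n| = 8.07×10⁻³ / (1.29×10⁻⁴ × 1.07) = 58.6 m/s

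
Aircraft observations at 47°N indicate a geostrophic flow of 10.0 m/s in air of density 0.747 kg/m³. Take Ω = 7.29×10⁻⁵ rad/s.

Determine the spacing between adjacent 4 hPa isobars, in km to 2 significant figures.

Coriolis parameter at 47°N:
f = 2Ω sin φ = 2 × 7.29×10⁻⁵ × sin 47° = 1.07×10⁻⁴ s⁻¹
Geostrophic balance rearranged: |∂P/∂n| = f ρ V_g
|∂P/∂n| = 1.07×10⁻⁴ × 0.747 × 10.0 = 7.97×10⁻⁴ Pa/m
Isobar spacing: Δn = ΔP/|∂P/∂n| = 400 Pa / 7.97×10⁻⁴ Pa/m = 502174 m ≈ 500 km

500 km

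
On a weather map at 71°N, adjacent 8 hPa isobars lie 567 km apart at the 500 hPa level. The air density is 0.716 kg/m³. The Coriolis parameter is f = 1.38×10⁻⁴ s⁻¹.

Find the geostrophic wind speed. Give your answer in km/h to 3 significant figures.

Pressure gradient: |∂P/∂n| = 800 Pa / 567000 m = 1.41×10⁻³ Pa/m
Geostrophic balance (pressure-gradient force = Coriolis force):
V_g = (1/(fρ)) |∂P/∂n| = 1.41×10⁻³ / (1.38×10⁻⁴ × 0.716) = 14.3 m/s
Converting: 14.3 m/s × 3.6 = 51.4 km/h

51.4 km/h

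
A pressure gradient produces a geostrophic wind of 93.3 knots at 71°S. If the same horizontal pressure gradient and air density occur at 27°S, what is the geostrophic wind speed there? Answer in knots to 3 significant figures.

With the same pressure gradient and density, V_g ∝ 1/f ∝ 1/sin φ.
V₂ = V₁ · sin φ₁ / sin φ₂ = 93.3 × sin 71° / sin 27°
V₂ = 93.3 × 0.9455/0.4540 = 194 knots

194 knots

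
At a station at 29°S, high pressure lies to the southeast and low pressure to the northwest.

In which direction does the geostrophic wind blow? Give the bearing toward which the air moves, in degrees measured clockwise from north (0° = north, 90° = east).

225°

The pressure-gradient force points toward the northwest (bearing 315°).
Geostrophic balance: in the Southern Hemisphere the Coriolis force deflects motion to the left, so the geostrophic wind blows 90° to the left of the pressure-gradient force (low pressure on the right).
Rotating 315° by 90° counterclockwise gives 225° — the wind blows toward the southwest.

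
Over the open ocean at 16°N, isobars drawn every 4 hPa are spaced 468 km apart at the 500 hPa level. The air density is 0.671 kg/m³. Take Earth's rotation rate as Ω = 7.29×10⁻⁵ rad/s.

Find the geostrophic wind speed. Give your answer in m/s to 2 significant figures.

32 m/s

Coriolis parameter at 16°N:
f = 2Ω sin φ = 2 × 7.29×10⁻⁵ × sin 16° = 4.02×10⁻⁵ s⁻¹
Pressure gradient: |∂P/∂n| = 400 Pa / 468000 m = 8.55×10⁻⁴ Pa/m
Geostrophic balance (pressure-gradient force = Coriolis force):
V_g = (1/(fρ)) |∂P/∂n| = 8.55×10⁻⁴ / (4.02×10⁻⁵ × 0.671) = 31.7 m/s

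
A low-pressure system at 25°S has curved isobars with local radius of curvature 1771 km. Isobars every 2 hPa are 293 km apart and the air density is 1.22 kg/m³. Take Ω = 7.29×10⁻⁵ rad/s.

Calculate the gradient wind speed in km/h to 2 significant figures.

Coriolis parameter at 25°S:
f = 2Ω sin φ = 2 × 7.29×10⁻⁵ × sin 25° = 6.16×10⁻⁵ s⁻¹
Pressure gradient: |∂P/∂n| = 200 Pa / 293000 m = 6.83×10⁻⁴ Pa/m
Geostrophic speed: V_g = |∂P/∂n|/(fρ) = 6.83×10⁻⁴/(6.16×10⁻⁵ × 1.22) = 9.08 m/s
Around a low, centrifugal force acts outward with Coriolis, so pressure-gradient force balances both:
(1/ρ)|∂P/∂n| = fV + V²/R  →  V² + fR·V − fR·V_g = 0
With fR = 6.16×10⁻⁵ × 1771×10³ m = 109 m/s:
V = [−fR + √((fR)² + 4 fR V_g)]/2 = [−109 + √(109² + 4×109×9.08)]/2 = 8.43 m/s
Subgeostrophic (V < V_g = 9.08 m/s), as expected around a low.
Converting: 8.43 m/s × 3.6 = 30 km/h

30 km/h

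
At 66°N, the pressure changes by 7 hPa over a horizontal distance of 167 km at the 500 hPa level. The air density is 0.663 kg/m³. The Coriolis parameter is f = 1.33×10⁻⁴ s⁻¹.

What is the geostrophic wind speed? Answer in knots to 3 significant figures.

Pressure gradient: |∂P/∂n| = 700 Pa / 167000 m = 4.19×10⁻³ Pa/m
Geostrophic balance (pressure-gradient force = Coriolis force):
V_g = (1/(fρ)) |∂P/∂n| = 4.19×10⁻³ / (1.33×10⁻⁴ × 0.663) = 47.5 m/s
Converting: 47.5 m/s × 1.944 = 92.4 knots

92.4 knots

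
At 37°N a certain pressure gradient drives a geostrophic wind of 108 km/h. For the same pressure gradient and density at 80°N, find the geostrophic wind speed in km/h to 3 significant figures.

With the same pressure gradient and density, V_g ∝ 1/f ∝ 1/sin φ.
V₂ = V₁ · sin φ₁ / sin φ₂ = 108 × sin 37° / sin 80°
V₂ = 108 × 0.6018/0.9848 = 66.0 km/h

66.0 km/h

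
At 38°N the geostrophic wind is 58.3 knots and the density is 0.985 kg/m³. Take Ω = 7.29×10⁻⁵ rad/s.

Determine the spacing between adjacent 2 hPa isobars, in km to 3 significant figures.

75.4 km

Coriolis parameter at 38°N:
f = 2Ω sin φ = 2 × 7.29×10⁻⁵ × sin 38° = 8.98×10⁻⁵ s⁻¹
Wind speed in SI: 58.3 knots = 30.0 m/s
Geostrophic balance rearranged: |∂P/∂n| = f ρ V_g
|∂P/∂n| = 8.98×10⁻⁵ × 0.985 × 30.0 = 2.65×10⁻³ Pa/m
Isobar spacing: Δn = ΔP/|∂P/∂n| = 200 Pa / 2.65×10⁻³ Pa/m = 75420 m ≈ 75.4 km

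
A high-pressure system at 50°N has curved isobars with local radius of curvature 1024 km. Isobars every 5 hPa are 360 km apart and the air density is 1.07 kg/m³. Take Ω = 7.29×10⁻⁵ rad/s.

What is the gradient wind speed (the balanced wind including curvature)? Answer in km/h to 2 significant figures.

Coriolis parameter at 50°N:
f = 2Ω sin φ = 2 × 7.29×10⁻⁵ × sin 50° = 1.12×10⁻⁴ s⁻¹
Pressure gradient: |∂P/∂n| = 500 Pa / 360000 m = 1.39×10⁻³ Pa/m
Geostrophic speed: V_g = |∂P/∂n|/(fρ) = 1.39×10⁻³/(1.12×10⁻⁴ × 1.07) = 11.6 m/s
Around a high, pressure-gradient force acts outward with centrifugal, so Coriolis balances both:
fV = (1/ρ)|∂P/∂n| + V²/R  →  V² − fR·V + fR·V_g = 0
With fR = 1.12×10⁻⁴ × 1024×10³ m = 114 m/s:
V = [fR − √((fR)² − 4 fR V_g)]/2 = [114 − √(114² − 4×114×11.6)]/2 = 13.1 m/s
Supergeostrophic (V > V_g = 11.6 m/s), as expected around a high.
Converting: 13.1 m/s × 3.6 = 47 km/h

47 km/h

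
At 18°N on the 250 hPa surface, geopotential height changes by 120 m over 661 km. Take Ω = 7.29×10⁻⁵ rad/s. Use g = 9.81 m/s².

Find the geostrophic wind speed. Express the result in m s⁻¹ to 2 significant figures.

40 m s⁻¹

Coriolis parameter at 18°N:
f = 2Ω sin φ = 2 × 7.29×10⁻⁵ × sin 18° = 4.51×10⁻⁵ s⁻¹
Height gradient: |∂Z/∂n| = 120 m / 661000 m = 1.82×10⁻⁴
On a pressure surface, geostrophic balance gives V_g = (g/f)|∂Z/∂n|:
V_g = 9.81 × 1.82×10⁻⁴ / 4.51×10⁻⁵ = 39.5 m/s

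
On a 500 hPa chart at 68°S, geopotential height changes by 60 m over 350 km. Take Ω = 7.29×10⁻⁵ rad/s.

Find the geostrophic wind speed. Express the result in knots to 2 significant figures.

24 knots

Coriolis parameter at 68°S:
f = 2Ω sin φ = 2 × 7.29×10⁻⁵ × sin 68° = 1.35×10⁻⁴ s⁻¹
Height gradient: |∂Z/∂n| = 60 m / 350000 m = 1.71×10⁻⁴
On a pressure surface, geostrophic balance gives V_g = (g/f)|∂Z/∂n|:
V_g = 9.81 × 1.71×10⁻⁴ / 1.35×10⁻⁴ = 12.4 m/s
Converting: 12.4 m/s × 1.944 = 24 knots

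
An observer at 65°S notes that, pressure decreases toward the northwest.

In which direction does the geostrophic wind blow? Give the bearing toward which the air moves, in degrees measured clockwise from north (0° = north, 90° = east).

225°

The pressure-gradient force points toward the northwest (bearing 315°).
Geostrophic balance: in the Southern Hemisphere the Coriolis force deflects motion to the left, so the geostrophic wind blows 90° to the left of the pressure-gradient force (low pressure on the right).
Rotating 315° by 90° counterclockwise gives 225° — the wind blows toward the southwest.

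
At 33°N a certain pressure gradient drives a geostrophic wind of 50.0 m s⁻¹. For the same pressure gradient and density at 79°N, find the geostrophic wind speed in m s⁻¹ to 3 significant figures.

With the same pressure gradient and density, V_g ∝ 1/f ∝ 1/sin φ.
V₂ = V₁ · sin φ₁ / sin φ₂ = 50.0 × sin 33° / sin 79°
V₂ = 50.0 × 0.5446/0.9816 = 27.7 m s⁻¹

27.7 m s⁻¹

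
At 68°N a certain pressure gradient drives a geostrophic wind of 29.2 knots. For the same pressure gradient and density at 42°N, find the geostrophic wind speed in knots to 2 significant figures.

40 knots

With the same pressure gradient and density, V_g ∝ 1/f ∝ 1/sin φ.
V₂ = V₁ · sin φ₁ / sin φ₂ = 29.2 × sin 68° / sin 42°
V₂ = 29.2 × 0.9272/0.6691 = 40 knots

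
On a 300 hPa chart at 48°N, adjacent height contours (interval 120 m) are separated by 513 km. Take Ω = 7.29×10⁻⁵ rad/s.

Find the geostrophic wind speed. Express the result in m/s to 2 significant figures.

Coriolis parameter at 48°N:
f = 2Ω sin φ = 2 × 7.29×10⁻⁵ × sin 48° = 1.08×10⁻⁴ s⁻¹
Height gradient: |∂Z/∂n| = 120 m / 513000 m = 2.34×10⁻⁴
On a pressure surface, geostrophic balance gives V_g = (g/f)|∂Z/∂n|:
V_g = 9.81 × 2.34×10⁻⁴ / 1.08×10⁻⁴ = 21.2 m/s

21 m/s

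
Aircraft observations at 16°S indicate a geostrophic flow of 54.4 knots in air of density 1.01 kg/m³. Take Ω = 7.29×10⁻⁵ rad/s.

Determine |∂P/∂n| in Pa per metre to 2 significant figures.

1.1×10⁻³ Pa/m

Coriolis parameter at 16°S:
f = 2Ω sin φ = 2 × 7.29×10⁻⁵ × sin 16° = 4.02×10⁻⁵ s⁻¹
Wind speed in SI: 54.4 knots = 28.0 m/s
Geostrophic balance rearranged: |∂P/∂n| = f ρ V_g
|∂P/∂n| = 4.02×10⁻⁵ × 1.01 × 28.0 = 1.14×10⁻³ Pa/m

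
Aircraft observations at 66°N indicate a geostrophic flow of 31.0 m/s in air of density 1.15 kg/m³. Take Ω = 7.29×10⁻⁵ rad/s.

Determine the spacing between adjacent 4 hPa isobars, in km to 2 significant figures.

84 km

Coriolis parameter at 66°N:
f = 2Ω sin φ = 2 × 7.29×10⁻⁵ × sin 66° = 1.33×10⁻⁴ s⁻¹
Geostrophic balance rearranged: |∂P/∂n| = f ρ V_g
|∂P/∂n| = 1.33×10⁻⁴ × 1.15 × 31.0 = 4.75×10⁻³ Pa/m
Isobar spacing: Δn = ΔP/|∂P/∂n| = 400 Pa / 4.75×10⁻³ Pa/m = 84239 m ≈ 84 km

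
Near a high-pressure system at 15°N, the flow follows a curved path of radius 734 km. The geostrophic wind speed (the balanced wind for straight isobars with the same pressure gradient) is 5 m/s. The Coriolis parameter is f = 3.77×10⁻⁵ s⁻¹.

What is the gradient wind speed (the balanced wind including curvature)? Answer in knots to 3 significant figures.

Around a high, pressure-gradient force acts outward with centrifugal, so Coriolis balances both:
fV = (1/ρ)|∂P/∂n| + V²/R  →  V² − fR·V + fR·V_g = 0
With fR = 3.77×10⁻⁵ × 734×10³ m = 27.7 m/s:
V = [fR − √((fR)² − 4 fR V_g)]/2 = [27.7 − √(27.7² − 4×27.7×5)]/2 = 6.55 m/s
Supergeostrophic (V > V_g = 5 m/s), as expected around a high.
Converting: 6.55 m/s × 1.944 = 12.7 knots

12.7 knots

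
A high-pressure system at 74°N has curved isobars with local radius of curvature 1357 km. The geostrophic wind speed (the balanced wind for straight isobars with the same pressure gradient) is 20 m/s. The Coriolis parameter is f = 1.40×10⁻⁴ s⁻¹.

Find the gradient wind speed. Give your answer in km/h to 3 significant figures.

Around a high, pressure-gradient force acts outward with centrifugal, so Coriolis balances both:
fV = (1/ρ)|∂P/∂n| + V²/R  →  V² − fR·V + fR·V_g = 0
With fR = 1.40×10⁻⁴ × 1357×10³ m = 190 m/s:
V = [fR − √((fR)² − 4 fR V_g)]/2 = [190 − √(190² − 4×190×20)]/2 = 22.7 m/s
Supergeostrophic (V > V_g = 20 m/s), as expected around a high.
Converting: 22.7 m/s × 3.6 = 81.8 km/h

81.8 km/h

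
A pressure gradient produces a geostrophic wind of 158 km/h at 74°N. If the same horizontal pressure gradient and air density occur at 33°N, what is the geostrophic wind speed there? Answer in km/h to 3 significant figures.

279 km/h

With the same pressure gradient and density, V_g ∝ 1/f ∝ 1/sin φ.
V₂ = V₁ · sin φ₁ / sin φ₂ = 158 × sin 74° / sin 33°
V₂ = 158 × 0.9613/0.5446 = 279 km/h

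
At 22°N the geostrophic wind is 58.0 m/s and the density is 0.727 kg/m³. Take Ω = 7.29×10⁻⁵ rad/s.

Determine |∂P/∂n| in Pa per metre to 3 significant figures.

2.30×10⁻³ Pa/m

Coriolis parameter at 22°N:
f = 2Ω sin φ = 2 × 7.29×10⁻⁵ × sin 22° = 5.46×10⁻⁵ s⁻¹
Geostrophic balance rearranged: |∂P/∂n| = f ρ V_g
|∂P/∂n| = 5.46×10⁻⁵ × 0.727 × 58.0 = 2.30×10⁻³ Pa/m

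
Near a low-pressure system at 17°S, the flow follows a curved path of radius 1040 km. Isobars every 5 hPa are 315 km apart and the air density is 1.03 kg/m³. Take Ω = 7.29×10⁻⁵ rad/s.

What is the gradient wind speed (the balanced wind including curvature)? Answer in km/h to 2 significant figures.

Coriolis parameter at 17°S:
f = 2Ω sin φ = 2 × 7.29×10⁻⁵ × sin 17° = 4.26×10⁻⁵ s⁻¹
Pressure gradient: |∂P/∂n| = 500 Pa / 315000 m = 1.59×10⁻³ Pa/m
Geostrophic speed: V_g = |∂P/∂n|/(fρ) = 1.59×10⁻³/(4.26×10⁻⁵ × 1.03) = 36.2 m/s
Around a low, centrifugal force acts outward with Coriolis, so pressure-gradient force balances both:
(1/ρ)|∂P/∂n| = fV + V²/R  →  V² + fR·V − fR·V_g = 0
With fR = 4.26×10⁻⁵ × 1040×10³ m = 44.3 m/s:
V = [−fR + √((fR)² + 4 fR V_g)]/2 = [−44.3 + √(44.3² + 4×44.3×36.2)]/2 = 23.6 m/s
Subgeostrophic (V < V_g = 36.2 m/s), as expected around a low.
Converting: 23.6 m/s × 3.6 = 85 km/h

85 km/h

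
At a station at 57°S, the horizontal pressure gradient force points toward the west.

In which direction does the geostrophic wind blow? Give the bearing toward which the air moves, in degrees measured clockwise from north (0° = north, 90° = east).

180°

The pressure-gradient force points toward the west (bearing 270°).
Geostrophic balance: in the Southern Hemisphere the Coriolis force deflects motion to the left, so the geostrophic wind blows 90° to the left of the pressure-gradient force (low pressure on the right).
Rotating 270° by 90° counterclockwise gives 180° — the wind blows toward the south.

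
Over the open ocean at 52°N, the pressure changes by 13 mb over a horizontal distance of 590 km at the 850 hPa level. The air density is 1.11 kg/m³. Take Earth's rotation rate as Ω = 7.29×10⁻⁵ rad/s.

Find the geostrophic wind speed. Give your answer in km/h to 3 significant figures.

62.2 km/h

Coriolis parameter at 52°N:
f = 2Ω sin φ = 2 × 7.29×10⁻⁵ × sin 52° = 1.15×10⁻⁴ s⁻¹
Pressure gradient: |∂P/∂n| = 1300 Pa / 590000 m = 2.20×10⁻³ Pa/m
Geostrophic balance (pressure-gradient force = Coriolis force):
V_g = (1/(fρ)) |∂P/∂n| = 2.20×10⁻³ / (1.15×10⁻⁴ × 1.11) = 17.3 m/s
Converting: 17.3 m/s × 3.6 = 62.2 km/h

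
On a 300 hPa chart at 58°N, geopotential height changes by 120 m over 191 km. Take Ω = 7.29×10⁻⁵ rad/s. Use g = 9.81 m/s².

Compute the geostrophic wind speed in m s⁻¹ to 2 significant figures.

Coriolis parameter at 58°N:
f = 2Ω sin φ = 2 × 7.29×10⁻⁵ × sin 58° = 1.24×10⁻⁴ s⁻¹
Height gradient: |∂Z/∂n| = 120 m / 191000 m = 6.28×10⁻⁴
On a pressure surface, geostrophic balance gives V_g = (g/f)|∂Z/∂n|:
V_g = 9.81 × 6.28×10⁻⁴ / 1.24×10⁻⁴ = 49.8 m/s

50 m s⁻¹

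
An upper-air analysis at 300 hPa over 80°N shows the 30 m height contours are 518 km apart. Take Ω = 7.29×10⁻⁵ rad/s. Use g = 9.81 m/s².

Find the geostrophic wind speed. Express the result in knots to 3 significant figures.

7.69 knots

Coriolis parameter at 80°N:
f = 2Ω sin φ = 2 × 7.29×10⁻⁵ × sin 80° = 1.44×10⁻⁴ s⁻¹
Height gradient: |∂Z/∂n| = 30 m / 518000 m = 5.79×10⁻⁵
On a pressure surface, geostrophic balance gives V_g = (g/f)|∂Z/∂n|:
V_g = 9.81 × 5.79×10⁻⁵ / 1.44×10⁻⁴ = 3.96 m/s
Converting: 3.96 m/s × 1.944 = 7.69 knots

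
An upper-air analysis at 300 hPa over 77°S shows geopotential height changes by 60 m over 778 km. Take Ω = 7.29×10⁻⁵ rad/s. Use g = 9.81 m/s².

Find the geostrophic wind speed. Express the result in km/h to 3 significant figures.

19.2 km/h

Coriolis parameter at 77°S:
f = 2Ω sin φ = 2 × 7.29×10⁻⁵ × sin 77° = 1.42×10⁻⁴ s⁻¹
Height gradient: |∂Z/∂n| = 60 m / 778000 m = 7.71×10⁻⁵
On a pressure surface, geostrophic balance gives V_g = (g/f)|∂Z/∂n|:
V_g = 9.81 × 7.71×10⁻⁵ / 1.42×10⁻⁴ = 5.33 m/s
Converting: 5.33 m/s × 3.6 = 19.2 km/h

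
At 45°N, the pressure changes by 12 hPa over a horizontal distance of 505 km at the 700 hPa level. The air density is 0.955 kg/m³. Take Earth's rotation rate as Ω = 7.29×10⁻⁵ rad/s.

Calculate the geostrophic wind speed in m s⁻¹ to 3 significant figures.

24.1 m s⁻¹

Coriolis parameter at 45°N:
f = 2Ω sin φ = 2 × 7.29×10⁻⁵ × sin 45° = 1.03×10⁻⁴ s⁻¹
Pressure gradient: |∂P/∂n| = 1200 Pa / 505000 m = 2.38×10⁻³ Pa/m
Geostrophic balance (pressure-gradient force = Coriolis force):
V_g = (1/(fρ)) |∂P/∂n| = 2.38×10⁻³ / (1.03×10⁻⁴ × 0.955) = 24.1 m/s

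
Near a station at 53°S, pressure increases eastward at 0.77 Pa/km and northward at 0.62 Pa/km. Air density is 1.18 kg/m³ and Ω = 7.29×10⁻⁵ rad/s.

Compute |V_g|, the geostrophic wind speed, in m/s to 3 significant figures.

7.19 m/s

Coriolis parameter at 53°S:
f = 2Ω sin φ = 2 × 7.29×10⁻⁵ × sin 53° = 1.16×10⁻⁴ s⁻¹
In the Southern Hemisphere f is negative: f = −1.16×10⁻⁴ s⁻¹.
Component geostrophic relations (x east, y north):
u_g = −(1/(fρ)) ∂P/∂y,  v_g = (1/(fρ)) ∂P/∂x
u_g = −(0.62×10⁻³)/(−1.16×10⁻⁴ × 1.18) = 4.51 m/s;  v_g = (0.77×10⁻³)/(−1.16×10⁻⁴ × 1.18) = −5.60 m/s
|V_g| = √(u_g² + v_g²) = 7.19 m/s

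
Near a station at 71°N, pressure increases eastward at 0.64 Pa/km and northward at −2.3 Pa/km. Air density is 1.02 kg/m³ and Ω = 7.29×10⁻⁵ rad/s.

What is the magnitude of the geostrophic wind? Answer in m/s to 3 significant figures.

17.0 m/s

Coriolis parameter at 71°N:
f = 2Ω sin φ = 2 × 7.29×10⁻⁵ × sin 71° = 1.38×10⁻⁴ s⁻¹
Component geostrophic relations (x east, y north):
u_g = −(1/(fρ)) ∂P/∂y,  v_g = (1/(fρ)) ∂P/∂x
u_g = −(−2.3×10⁻³)/(1.38×10⁻⁴ × 1.02) = 16.4 m/s;  v_g = (0.64×10⁻³)/(1.38×10⁻⁴ × 1.02) = 4.55 m/s
|V_g| = √(u_g² + v_g²) = 17.0 m/s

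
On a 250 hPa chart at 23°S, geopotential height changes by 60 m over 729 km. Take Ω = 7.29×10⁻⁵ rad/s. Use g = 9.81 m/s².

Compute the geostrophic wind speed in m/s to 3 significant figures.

14.2 m/s

Coriolis parameter at 23°S:
f = 2Ω sin φ = 2 × 7.29×10⁻⁵ × sin 23° = 5.70×10⁻⁵ s⁻¹
Height gradient: |∂Z/∂n| = 60 m / 729000 m = 8.23×10⁻⁵
On a pressure surface, geostrophic balance gives V_g = (g/f)|∂Z/∂n|:
V_g = 9.81 × 8.23×10⁻⁵ / 5.70×10⁻⁵ = 14.2 m/s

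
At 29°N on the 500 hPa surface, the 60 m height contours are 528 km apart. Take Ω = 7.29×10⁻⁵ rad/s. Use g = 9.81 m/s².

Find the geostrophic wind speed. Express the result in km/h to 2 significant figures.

Coriolis parameter at 29°N:
f = 2Ω sin φ = 2 × 7.29×10⁻⁵ × sin 29° = 7.07×10⁻⁵ s⁻¹
Height gradient: |∂Z/∂n| = 60 m / 528000 m = 1.14×10⁻⁴
On a pressure surface, geostrophic balance gives V_g = (g/f)|∂Z/∂n|:
V_g = 9.81 × 1.14×10⁻⁴ / 7.07×10⁻⁵ = 15.8 m/s
Converting: 15.8 m/s × 3.6 = 57 km/h

57 km/h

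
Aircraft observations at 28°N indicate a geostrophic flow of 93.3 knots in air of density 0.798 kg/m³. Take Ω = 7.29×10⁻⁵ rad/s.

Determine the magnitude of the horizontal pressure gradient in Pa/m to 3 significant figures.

Coriolis parameter at 28°N:
f = 2Ω sin φ = 2 × 7.29×10⁻⁵ × sin 28° = 6.84×10⁻⁵ s⁻¹
Wind speed in SI: 93.3 knots = 48.0 m/s
Geostrophic balance rearranged: |∂P/∂n| = f ρ V_g
|∂P/∂n| = 6.84×10⁻⁵ × 0.798 × 48.0 = 2.62×10⁻³ Pa/m

2.62×10⁻³ Pa/m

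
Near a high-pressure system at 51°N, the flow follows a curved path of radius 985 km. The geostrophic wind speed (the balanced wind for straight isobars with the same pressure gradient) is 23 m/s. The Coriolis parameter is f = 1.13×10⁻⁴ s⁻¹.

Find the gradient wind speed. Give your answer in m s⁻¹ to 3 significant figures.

Around a high, pressure-gradient force acts outward with centrifugal, so Coriolis balances both:
fV = (1/ρ)|∂P/∂n| + V²/R  →  V² − fR·V + fR·V_g = 0
With fR = 1.13×10⁻⁴ × 985×10³ m = 111 m/s:
V = [fR − √((fR)² − 4 fR V_g)]/2 = [111 − √(111² − 4×111×23)]/2 = 32.5 m/s
Supergeostrophic (V > V_g = 23 m/s), as expected around a high.

32.5 m s⁻¹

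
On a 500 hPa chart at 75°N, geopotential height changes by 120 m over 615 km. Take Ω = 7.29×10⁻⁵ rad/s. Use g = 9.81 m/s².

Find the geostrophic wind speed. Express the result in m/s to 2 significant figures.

14 m/s

Coriolis parameter at 75°N:
f = 2Ω sin φ = 2 × 7.29×10⁻⁵ × sin 75° = 1.41×10⁻⁴ s⁻¹
Height gradient: |∂Z/∂n| = 120 m / 615000 m = 1.95×10⁻⁴
On a pressure surface, geostrophic balance gives V_g = (g/f)|∂Z/∂n|:
V_g = 9.81 × 1.95×10⁻⁴ / 1.41×10⁻⁴ = 13.6 m/s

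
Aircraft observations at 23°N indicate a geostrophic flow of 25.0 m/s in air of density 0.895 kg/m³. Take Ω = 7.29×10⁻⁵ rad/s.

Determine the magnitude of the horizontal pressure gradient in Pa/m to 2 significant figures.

Coriolis parameter at 23°N:
f = 2Ω sin φ = 2 × 7.29×10⁻⁵ × sin 23° = 5.70×10⁻⁵ s⁻¹
Geostrophic balance rearranged: |∂P/∂n| = f ρ V_g
|∂P/∂n| = 5.70×10⁻⁵ × 0.895 × 25.0 = 1.27×10⁻³ Pa/m

1.3×10⁻³ Pa/m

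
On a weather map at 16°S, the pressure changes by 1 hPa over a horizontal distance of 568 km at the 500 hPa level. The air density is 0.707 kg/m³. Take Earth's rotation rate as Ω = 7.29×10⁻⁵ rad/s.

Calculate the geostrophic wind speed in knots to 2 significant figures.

Coriolis parameter at 16°S:
f = 2Ω sin φ = 2 × 7.29×10⁻⁵ × sin 16° = 4.02×10⁻⁵ s⁻¹
Pressure gradient: |∂P/∂n| = 100 Pa / 568000 m = 1.76×10⁻⁴ Pa/m
Geostrophic balance (pressure-gradient force = Coriolis force):
V_g = (1/(fρ)) |∂P/∂n| = 1.76×10⁻⁴ / (4.02×10⁻⁵ × 0.707) = 6.20 m/s
Converting: 6.20 m/s × 1.944 = 12 knots

12 knots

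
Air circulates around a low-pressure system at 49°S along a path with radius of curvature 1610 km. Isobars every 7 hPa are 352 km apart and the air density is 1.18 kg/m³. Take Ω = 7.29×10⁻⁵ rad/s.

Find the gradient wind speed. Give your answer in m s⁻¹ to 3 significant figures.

Coriolis parameter at 49°S:
f = 2Ω sin φ = 2 × 7.29×10⁻⁵ × sin 49° = 1.10×10⁻⁴ s⁻¹
Pressure gradient: |∂P/∂n| = 700 Pa / 352000 m = 1.99×10⁻³ Pa/m
Geostrophic speed: V_g = |∂P/∂n|/(fρ) = 1.99×10⁻³/(1.10×10⁻⁴ × 1.18) = 15.3 m/s
Around a low, centrifugal force acts outward with Coriolis, so pressure-gradient force balances both:
(1/ρ)|∂P/∂n| = fV + V²/R  →  V² + fR·V − fR·V_g = 0
With fR = 1.10×10⁻⁴ × 1610×10³ m = 177 m/s:
V = [−fR + √((fR)² + 4 fR V_g)]/2 = [−177 + √(177² + 4×177×15.3)]/2 = 14.2 m/s
Subgeostrophic (V < V_g = 15.3 m/s), as expected around a low.

14.2 m s⁻¹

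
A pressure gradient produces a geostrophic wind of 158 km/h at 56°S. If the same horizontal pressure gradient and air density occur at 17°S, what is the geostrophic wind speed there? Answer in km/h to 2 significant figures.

450 km/h

With the same pressure gradient and density, V_g ∝ 1/f ∝ 1/sin φ.
V₂ = V₁ · sin φ₁ / sin φ₂ = 158 × sin 56° / sin 17°
V₂ = 158 × 0.8290/0.2924 = 450 km/h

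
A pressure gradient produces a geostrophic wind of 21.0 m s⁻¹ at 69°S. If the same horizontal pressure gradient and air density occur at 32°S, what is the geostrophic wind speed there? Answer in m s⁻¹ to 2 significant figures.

37 m s⁻¹

With the same pressure gradient and density, V_g ∝ 1/f ∝ 1/sin φ.
V₂ = V₁ · sin φ₁ / sin φ₂ = 21.0 × sin 69° / sin 32°
V₂ = 21.0 × 0.9336/0.5299 = 37 m s⁻¹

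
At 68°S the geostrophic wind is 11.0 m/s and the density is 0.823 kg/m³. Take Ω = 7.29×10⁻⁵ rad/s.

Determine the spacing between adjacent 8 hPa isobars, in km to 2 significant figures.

Coriolis parameter at 68°S:
f = 2Ω sin φ = 2 × 7.29×10⁻⁵ × sin 68° = 1.35×10⁻⁴ s⁻¹
Geostrophic balance rearranged: |∂P/∂n| = f ρ V_g
|∂P/∂n| = 1.35×10⁻⁴ × 0.823 × 11.0 = 1.22×10⁻³ Pa/m
Isobar spacing: Δn = ΔP/|∂P/∂n| = 800 Pa / 1.22×10⁻³ Pa/m = 653693 m ≈ 650 km

650 km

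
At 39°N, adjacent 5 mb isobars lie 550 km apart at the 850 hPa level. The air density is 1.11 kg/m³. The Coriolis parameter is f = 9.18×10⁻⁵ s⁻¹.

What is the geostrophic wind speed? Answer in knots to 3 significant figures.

Pressure gradient: |∂P/∂n| = 500 Pa / 550000 m = 9.09×10⁻⁴ Pa/m
Geostrophic balance (pressure-gradient force = Coriolis force):
V_g = (1/(fρ)) |∂P/∂n| = 9.09×10⁻⁴ / (9.18×10⁻⁵ × 1.11) = 8.92 m/s
Converting: 8.92 m/s × 1.944 = 17.3 knots

17.3 knots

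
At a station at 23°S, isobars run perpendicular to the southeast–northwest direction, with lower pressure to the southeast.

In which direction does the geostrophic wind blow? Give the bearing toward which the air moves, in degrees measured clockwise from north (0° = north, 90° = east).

045°

The pressure-gradient force points toward the southeast (bearing 135°).
Geostrophic balance: in the Southern Hemisphere the Coriolis force deflects motion to the left, so the geostrophic wind blows 90° to the left of the pressure-gradient force (low pressure on the right).
Rotating 135° by 90° counterclockwise gives 045° — the wind blows toward the northeast.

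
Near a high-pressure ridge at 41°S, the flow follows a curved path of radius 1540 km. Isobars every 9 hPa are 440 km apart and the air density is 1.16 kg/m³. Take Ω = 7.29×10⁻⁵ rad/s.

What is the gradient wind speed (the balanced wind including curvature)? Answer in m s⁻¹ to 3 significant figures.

Coriolis parameter at 41°S:
f = 2Ω sin φ = 2 × 7.29×10⁻⁵ × sin 41° = 9.57×10⁻⁵ s⁻¹
Pressure gradient: |∂P/∂n| = 900 Pa / 440000 m = 2.05×10⁻³ Pa/m
Geostrophic speed: V_g = |∂P/∂n|/(fρ) = 2.05×10⁻³/(9.57×10⁻⁵ × 1.16) = 18.4 m/s
Around a high, pressure-gradient force acts outward with centrifugal, so Coriolis balances both:
fV = (1/ρ)|∂P/∂n| + V²/R  →  V² − fR·V + fR·V_g = 0
With fR = 9.57×10⁻⁵ × 1540×10³ m = 147 m/s:
V = [fR − √((fR)² − 4 fR V_g)]/2 = [147 − √(147² − 4×147×18.4)]/2 = 21.6 m/s
Supergeostrophic (V > V_g = 18.4 m/s), as expected around a high.

21.6 m s⁻¹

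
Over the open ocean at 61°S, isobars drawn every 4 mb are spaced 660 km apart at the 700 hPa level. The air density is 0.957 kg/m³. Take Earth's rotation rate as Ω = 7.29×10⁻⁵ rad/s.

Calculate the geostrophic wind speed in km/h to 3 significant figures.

17.9 km/h

Coriolis parameter at 61°S:
f = 2Ω sin φ = 2 × 7.29×10⁻⁵ × sin 61° = 1.28×10⁻⁴ s⁻¹
Pressure gradient: |∂P/∂n| = 400 Pa / 660000 m = 6.06×10⁻⁴ Pa/m
Geostrophic balance (pressure-gradient force = Coriolis force):
V_g = (1/(fρ)) |∂P/∂n| = 6.06×10⁻⁴ / (1.28×10⁻⁴ × 0.957) = 4.97 m/s
Converting: 4.97 m/s × 3.6 = 17.9 km/h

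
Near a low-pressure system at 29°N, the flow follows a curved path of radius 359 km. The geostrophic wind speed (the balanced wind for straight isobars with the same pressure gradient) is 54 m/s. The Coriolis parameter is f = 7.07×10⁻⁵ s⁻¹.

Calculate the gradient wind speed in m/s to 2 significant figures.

Around a low, centrifugal force acts outward with Coriolis, so pressure-gradient force balances both:
(1/ρ)|∂P/∂n| = fV + V²/R  →  V² + fR·V − fR·V_g = 0
With fR = 7.07×10⁻⁵ × 359×10³ m = 25.4 m/s:
V = [−fR + √((fR)² + 4 fR V_g)]/2 = [−25.4 + √(25.4² + 4×25.4×54)]/2 = 26.4 m/s
Subgeostrophic (V < V_g = 54 m/s), as expected around a low.

26 m/s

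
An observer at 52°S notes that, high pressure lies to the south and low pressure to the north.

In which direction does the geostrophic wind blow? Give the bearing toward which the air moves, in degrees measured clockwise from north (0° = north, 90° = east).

The pressure-gradient force points toward the north (bearing 000°).
Geostrophic balance: in the Southern Hemisphere the Coriolis force deflects motion to the left, so the geostrophic wind blows 90° to the left of the pressure-gradient force (low pressure on the right).
Rotating 000° by 90° counterclockwise gives 270° — the wind blows toward the west.

270°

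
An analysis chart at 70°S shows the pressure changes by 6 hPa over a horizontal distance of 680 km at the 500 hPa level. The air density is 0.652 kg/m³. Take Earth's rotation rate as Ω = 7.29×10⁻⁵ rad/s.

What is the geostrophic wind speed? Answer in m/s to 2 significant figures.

9.9 m/s

Coriolis parameter at 70°S:
f = 2Ω sin φ = 2 × 7.29×10⁻⁵ × sin 70° = 1.37×10⁻⁴ s⁻¹
Pressure gradient: |∂P/∂n| = 600 Pa / 680000 m = 8.82×10⁻⁴ Pa/m
Geostrophic balance (pressure-gradient force = Coriolis force):
V_g = (1/(fρ)) |∂P/∂n| = 8.82×10⁻⁴ / (1.37×10⁻⁴ × 0.652) = 9.88 m/s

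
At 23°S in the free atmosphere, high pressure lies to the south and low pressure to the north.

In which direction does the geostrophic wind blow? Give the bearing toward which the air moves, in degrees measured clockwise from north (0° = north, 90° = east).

The pressure-gradient force points toward the north (bearing 000°).
Geostrophic balance: in the Southern Hemisphere the Coriolis force deflects motion to the left, so the geostrophic wind blows 90° to the left of the pressure-gradient force (low pressure on the right).
Rotating 000° by 90° counterclockwise gives 270° — the wind blows toward the west.

270°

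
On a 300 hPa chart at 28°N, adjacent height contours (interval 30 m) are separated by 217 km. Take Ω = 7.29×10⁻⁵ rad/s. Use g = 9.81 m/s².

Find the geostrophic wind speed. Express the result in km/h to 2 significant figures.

71 km/h

Coriolis parameter at 28°N:
f = 2Ω sin φ = 2 × 7.29×10⁻⁵ × sin 28° = 6.84×10⁻⁵ s⁻¹
Height gradient: |∂Z/∂n| = 30 m / 217000 m = 1.38×10⁻⁴
On a pressure surface, geostrophic balance gives V_g = (g/f)|∂Z/∂n|:
V_g = 9.81 × 1.38×10⁻⁴ / 6.84×10⁻⁵ = 19.8 m/s
Converting: 19.8 m/s × 3.6 = 71 km/h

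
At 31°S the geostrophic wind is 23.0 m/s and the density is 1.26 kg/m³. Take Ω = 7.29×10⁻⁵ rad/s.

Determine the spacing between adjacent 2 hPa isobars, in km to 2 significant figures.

Coriolis parameter at 31°S:
f = 2Ω sin φ = 2 × 7.29×10⁻⁵ × sin 31° = 7.51×10⁻⁵ s⁻¹
Geostrophic balance rearranged: |∂P/∂n| = f ρ V_g
|∂P/∂n| = 7.51×10⁻⁵ × 1.26 × 23.0 = 2.18×10⁻³ Pa/m
Isobar spacing: Δn = ΔP/|∂P/∂n| = 200 Pa / 2.18×10⁻³ Pa/m = 91904 m ≈ 92 km

92 km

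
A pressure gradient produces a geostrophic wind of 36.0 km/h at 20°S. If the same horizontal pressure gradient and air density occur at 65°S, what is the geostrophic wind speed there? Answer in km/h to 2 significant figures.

14 km/h

With the same pressure gradient and density, V_g ∝ 1/f ∝ 1/sin φ.
V₂ = V₁ · sin φ₁ / sin φ₂ = 36.0 × sin 20° / sin 65°
V₂ = 36.0 × 0.3420/0.9063 = 14 km/h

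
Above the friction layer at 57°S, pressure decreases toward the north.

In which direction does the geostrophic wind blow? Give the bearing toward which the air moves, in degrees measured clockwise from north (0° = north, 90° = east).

270°

The pressure-gradient force points toward the north (bearing 000°).
Geostrophic balance: in the Southern Hemisphere the Coriolis force deflects motion to the left, so the geostrophic wind blows 90° to the left of the pressure-gradient force (low pressure on the right).
Rotating 000° by 90° counterclockwise gives 270° — the wind blows toward the west.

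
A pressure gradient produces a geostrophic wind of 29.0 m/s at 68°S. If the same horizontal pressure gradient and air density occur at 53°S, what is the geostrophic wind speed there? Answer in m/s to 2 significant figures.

With the same pressure gradient and density, V_g ∝ 1/f ∝ 1/sin φ.
V₂ = V₁ · sin φ₁ / sin φ₂ = 29.0 × sin 68° / sin 53°
V₂ = 29.0 × 0.9272/0.7986 = 34 m/s

34 m/s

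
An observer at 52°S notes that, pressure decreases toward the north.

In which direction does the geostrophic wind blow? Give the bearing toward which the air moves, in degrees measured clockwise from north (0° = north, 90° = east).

270°

The pressure-gradient force points toward the north (bearing 000°).
Geostrophic balance: in the Southern Hemisphere the Coriolis force deflects motion to the left, so the geostrophic wind blows 90° to the left of the pressure-gradient force (low pressure on the right).
Rotating 000° by 90° counterclockwise gives 270° — the wind blows toward the west.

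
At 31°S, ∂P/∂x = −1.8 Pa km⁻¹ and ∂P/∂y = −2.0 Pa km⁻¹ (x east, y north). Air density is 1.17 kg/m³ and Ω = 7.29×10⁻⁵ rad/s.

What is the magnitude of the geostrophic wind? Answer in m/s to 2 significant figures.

31 m/s

Coriolis parameter at 31°S:
f = 2Ω sin φ = 2 × 7.29×10⁻⁵ × sin 31° = 7.51×10⁻⁵ s⁻¹
In the Southern Hemisphere f is negative: f = −7.51×10⁻⁵ s⁻¹.
Component geostrophic relations (x east, y north):
u_g = −(1/(fρ)) ∂P/∂y,  v_g = (1/(fρ)) ∂P/∂x
u_g = −(−2.0×10⁻³)/(−7.51×10⁻⁵ × 1.17) = −22.8 m/s;  v_g = (−1.8×10⁻³)/(−7.51×10⁻⁵ × 1.17) = 20.5 m/s
|V_g| = √(u_g² + v_g²) = 30.6 m/s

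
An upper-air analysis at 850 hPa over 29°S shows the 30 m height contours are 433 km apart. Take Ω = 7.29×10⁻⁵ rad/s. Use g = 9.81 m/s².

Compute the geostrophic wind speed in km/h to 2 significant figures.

Coriolis parameter at 29°S:
f = 2Ω sin φ = 2 × 7.29×10⁻⁵ × sin 29° = 7.07×10⁻⁵ s⁻¹
Height gradient: |∂Z/∂n| = 30 m / 433000 m = 6.93×10⁻⁵
On a pressure surface, geostrophic balance gives V_g = (g/f)|∂Z/∂n|:
V_g = 9.81 × 6.93×10⁻⁵ / 7.07×10⁻⁵ = 9.62 m/s
Converting: 9.62 m/s × 3.6 = 35 km/h

35 km/h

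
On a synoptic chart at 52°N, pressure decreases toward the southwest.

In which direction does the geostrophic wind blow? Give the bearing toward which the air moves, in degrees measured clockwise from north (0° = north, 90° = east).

The pressure-gradient force points toward the southwest (bearing 225°).
Geostrophic balance: in the Northern Hemisphere the Coriolis force deflects motion to the right, so the geostrophic wind blows 90° to the right of the pressure-gradient force (low pressure on the left).
Rotating 225° by 90° clockwise gives 315° — the wind blows toward the northwest.

315°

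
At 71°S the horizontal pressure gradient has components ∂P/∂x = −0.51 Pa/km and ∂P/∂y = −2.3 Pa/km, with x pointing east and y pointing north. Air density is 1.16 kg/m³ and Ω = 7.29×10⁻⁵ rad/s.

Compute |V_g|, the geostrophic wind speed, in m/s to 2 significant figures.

Coriolis parameter at 71°S:
f = 2Ω sin φ = 2 × 7.29×10⁻⁵ × sin 71° = 1.38×10⁻⁴ s⁻¹
In the Southern Hemisphere f is negative: f = −1.38×10⁻⁴ s⁻¹.
Component geostrophic relations (x east, y north):
u_g = −(1/(fρ)) ∂P/∂y,  v_g = (1/(fρ)) ∂P/∂x
u_g = −(−2.3×10⁻³)/(−1.38×10⁻⁴ × 1.16) = −14.4 m/s;  v_g = (−0.51×10⁻³)/(−1.38×10⁻⁴ × 1.16) = 3.19 m/s
|V_g| = √(u_g² + v_g²) = 14.7 m/s

15 m/s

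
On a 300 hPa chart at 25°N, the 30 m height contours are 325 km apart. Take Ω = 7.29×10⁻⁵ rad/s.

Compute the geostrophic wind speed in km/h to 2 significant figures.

Coriolis parameter at 25°N:
f = 2Ω sin φ = 2 × 7.29×10⁻⁵ × sin 25° = 6.16×10⁻⁵ s⁻¹
Height gradient: |∂Z/∂n| = 30 m / 325000 m = 9.23×10⁻⁵
On a pressure surface, geostrophic balance gives V_g = (g/f)|∂Z/∂n|:
V_g = 9.81 × 9.23×10⁻⁵ / 6.16×10⁻⁵ = 14.7 m/s
Converting: 14.7 m/s × 3.6 = 53 km/h

53 km/h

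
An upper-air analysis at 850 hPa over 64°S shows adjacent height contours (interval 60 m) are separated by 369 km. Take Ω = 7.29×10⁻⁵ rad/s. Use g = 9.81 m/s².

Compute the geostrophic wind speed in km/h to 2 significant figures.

44 km/h

Coriolis parameter at 64°S:
f = 2Ω sin φ = 2 × 7.29×10⁻⁵ × sin 64° = 1.31×10⁻⁴ s⁻¹
Height gradient: |∂Z/∂n| = 60 m / 369000 m = 1.63×10⁻⁴
On a pressure surface, geostrophic balance gives V_g = (g/f)|∂Z/∂n|:
V_g = 9.81 × 1.63×10⁻⁴ / 1.31×10⁻⁴ = 12.2 m/s
Converting: 12.2 m/s × 3.6 = 44 km/h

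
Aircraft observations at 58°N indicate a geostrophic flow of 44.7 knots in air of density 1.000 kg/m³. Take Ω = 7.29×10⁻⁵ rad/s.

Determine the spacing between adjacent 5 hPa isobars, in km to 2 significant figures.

Coriolis parameter at 58°N:
f = 2Ω sin φ = 2 × 7.29×10⁻⁵ × sin 58° = 1.24×10⁻⁴ s⁻¹
Wind speed in SI: 44.7 knots = 23.0 m/s
Geostrophic balance rearranged: |∂P/∂n| = f ρ V_g
|∂P/∂n| = 1.24×10⁻⁴ × 1.000 × 23.0 = 2.84×10⁻³ Pa/m
Isobar spacing: Δn = ΔP/|∂P/∂n| = 500 Pa / 2.84×10⁻³ Pa/m = 175852 m ≈ 180 km

180 km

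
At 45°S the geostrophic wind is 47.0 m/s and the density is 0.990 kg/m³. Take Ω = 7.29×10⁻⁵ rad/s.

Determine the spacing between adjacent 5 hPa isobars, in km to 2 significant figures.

Coriolis parameter at 45°S:
f = 2Ω sin φ = 2 × 7.29×10⁻⁵ × sin 45° = 1.03×10⁻⁴ s⁻¹
Geostrophic balance rearranged: |∂P/∂n| = f ρ V_g
|∂P/∂n| = 1.03×10⁻⁴ × 0.990 × 47.0 = 4.80×10⁻³ Pa/m
Isobar spacing: Δn = ΔP/|∂P/∂n| = 500 Pa / 4.80×10⁻³ Pa/m = 104230 m ≈ 100 km

100 km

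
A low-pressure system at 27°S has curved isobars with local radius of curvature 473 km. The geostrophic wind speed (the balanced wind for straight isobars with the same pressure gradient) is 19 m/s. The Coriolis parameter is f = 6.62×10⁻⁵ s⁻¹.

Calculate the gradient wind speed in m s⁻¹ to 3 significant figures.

13.3 m s⁻¹

Around a low, centrifugal force acts outward with Coriolis, so pressure-gradient force balances both:
(1/ρ)|∂P/∂n| = fV + V²/R  →  V² + fR·V − fR·V_g = 0
With fR = 6.62×10⁻⁵ × 473×10³ m = 31.3 m/s:
V = [−fR + √((fR)² + 4 fR V_g)]/2 = [−31.3 + √(31.3² + 4×31.3×19)]/2 = 13.3 m/s
Subgeostrophic (V < V_g = 19 m/s), as expected around a low.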